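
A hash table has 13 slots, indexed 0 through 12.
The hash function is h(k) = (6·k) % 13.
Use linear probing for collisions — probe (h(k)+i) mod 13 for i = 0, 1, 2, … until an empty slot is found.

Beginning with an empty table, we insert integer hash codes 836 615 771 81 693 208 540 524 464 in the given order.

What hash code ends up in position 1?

836 hashes to 11; slot 11 is free → place at 11.
615 hashes to 11; 11 taken → place at 12.
771 hashes to 11; 11,12 taken → place at 0.
81 hashes to 5; slot 5 is free → place at 5.
693 hashes to 11; 11,12,0 taken → place at 1.
208 hashes to 0; 0,1 taken → place at 2.
540 hashes to 3; slot 3 is free → place at 3.
524 hashes to 11; 11,12,0,1,2,3 taken → place at 4.
464 hashes to 2; 2,3,4,5 taken → place at 6.
Table: [771, 693, 208, 540, 524, 81, 464, ∅, ∅, ∅, ∅, 836, 615]

693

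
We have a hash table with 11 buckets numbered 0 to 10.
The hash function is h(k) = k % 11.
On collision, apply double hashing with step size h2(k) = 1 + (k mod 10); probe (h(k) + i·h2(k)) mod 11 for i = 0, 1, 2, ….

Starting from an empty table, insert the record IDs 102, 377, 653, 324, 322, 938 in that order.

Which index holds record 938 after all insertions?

102 hashes to 3; slot 3 is free -> place at 3.
377 hashes to 3, h2=8; 3 taken -> place at 0.
653 hashes to 4; slot 4 is free -> place at 4.
324 hashes to 5; slot 5 is free -> place at 5.
322 hashes to 3, h2=3; 3 taken -> place at 6.
938 hashes to 3, h2=9; 3 taken -> place at 1.
Table: [377, 938, ., 102, 653, 324, 322, ., ., ., .]

1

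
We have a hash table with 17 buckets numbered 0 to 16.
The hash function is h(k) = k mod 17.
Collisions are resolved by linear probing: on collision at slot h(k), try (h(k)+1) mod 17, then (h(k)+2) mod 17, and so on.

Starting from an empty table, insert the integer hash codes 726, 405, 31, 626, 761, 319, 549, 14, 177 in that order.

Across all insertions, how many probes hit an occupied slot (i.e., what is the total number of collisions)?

Insert 726: h=12, slot 12 empty -> index 12.
Insert 405: h=14, slot 14 empty -> index 14.
Insert 31: h=14, slot 14 occupied -> index 15.
Insert 626: h=14, slots 14,15 occupied -> index 16.
Insert 761: h=13, slot 13 empty -> index 13.
Insert 319: h=13, slots 13,14,15,16 occupied -> index 0.
Insert 549: h=5, slot 5 empty -> index 5.
Insert 14: h=14, slots 14,15,16,0 occupied -> index 1.
Insert 177: h=7, slot 7 empty -> index 7.
Table: [319, 14, -, -, -, 549, -, 177, -, -, -, -, 726, 761, 405, 31, 626]

11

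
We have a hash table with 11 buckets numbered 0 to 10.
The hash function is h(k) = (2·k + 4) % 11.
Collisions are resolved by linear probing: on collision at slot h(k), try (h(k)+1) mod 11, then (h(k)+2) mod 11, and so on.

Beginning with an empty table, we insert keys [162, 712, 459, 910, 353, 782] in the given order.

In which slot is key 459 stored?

0

162: h=9 → slot 9
712: h=9, probe 9,10 → slot 10
459: h=9, probe 9,10,0 → slot 0
910: h=9, probe 9,10,0,1 → slot 1
353: h=6 → slot 6
782: h=6, probe 6,7 → slot 7
Table: [459, 910, -, -, -, -, 353, 782, -, 162, 712]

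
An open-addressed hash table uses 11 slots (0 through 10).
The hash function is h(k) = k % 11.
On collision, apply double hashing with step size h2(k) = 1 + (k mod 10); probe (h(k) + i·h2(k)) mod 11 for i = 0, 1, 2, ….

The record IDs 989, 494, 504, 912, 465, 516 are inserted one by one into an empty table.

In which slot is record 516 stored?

989: h=10 → slot 10
494: h=10, h2=5, probe 10,4 → slot 4
504: h=9 → slot 9
912: h=10, h2=3, probe 10,2 → slot 2
465: h=3 → slot 3
516: h=10, h2=7, probe 10,6 → slot 6
Table: [_, _, 912, 465, 494, _, 516, _, _, 504, 989]

6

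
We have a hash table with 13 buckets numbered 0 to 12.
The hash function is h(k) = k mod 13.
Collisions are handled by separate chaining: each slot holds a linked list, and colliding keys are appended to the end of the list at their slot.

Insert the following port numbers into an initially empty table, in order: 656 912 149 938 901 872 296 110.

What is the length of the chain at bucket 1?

1

Insert 656: h=6, bucket 6 empty -> new chain.
Insert 912: h=2, bucket 2 empty -> new chain.
Insert 149: h=6, bucket 6 nonempty -> append to chain.
Insert 938: h=2, bucket 2 nonempty -> append to chain.
Insert 901: h=4, bucket 4 empty -> new chain.
Insert 872: h=1, bucket 1 empty -> new chain.
Insert 296: h=10, bucket 10 empty -> new chain.
Insert 110: h=6, bucket 6 nonempty -> append to chain.
Final buckets:
0: _
1: 872
2: 912 -> 938
3: _
4: 901
5: _
6: 656 -> 149 -> 110
7: _
8: _
9: _
10: 296
11: _
12: _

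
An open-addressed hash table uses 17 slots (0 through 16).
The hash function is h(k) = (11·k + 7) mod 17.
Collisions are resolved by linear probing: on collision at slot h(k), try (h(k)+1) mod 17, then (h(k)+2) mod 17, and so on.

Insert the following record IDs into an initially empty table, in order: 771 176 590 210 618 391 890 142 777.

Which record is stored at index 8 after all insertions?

Insert 771: h=5, slot 5 empty => index 5.
Insert 176: h=5, slot 5 occupied => index 6.
Insert 590: h=3, slot 3 empty => index 3.
Insert 210: h=5, slots 5,6 occupied => index 7.
Insert 618: h=5, slots 5,6,7 occupied => index 8.
Insert 391: h=7, slots 7,8 occupied => index 9.
Insert 890: h=5, slots 5,6,7,8,9 occupied => index 10.
Insert 142: h=5, slots 5,6,7,8,9,10 occupied => index 11.
Insert 777: h=3, slot 3 occupied => index 4.
Table: [_, _, _, 590, 777, 771, 176, 210, 618, 391, 890, 142, _, _, _, _, _]

618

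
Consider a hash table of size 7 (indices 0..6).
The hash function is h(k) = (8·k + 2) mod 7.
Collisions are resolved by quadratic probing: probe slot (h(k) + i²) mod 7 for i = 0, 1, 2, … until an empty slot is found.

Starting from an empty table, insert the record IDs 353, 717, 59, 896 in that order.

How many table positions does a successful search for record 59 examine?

3

Insert 353: h=5, slot 5 empty -> index 5.
Insert 717: h=5, slot 5 occupied -> index 6.
Insert 59: h=5, slots 5,6 occupied -> index 2.
Insert 896: h=2, slot 2 occupied -> index 3.
Table: [—, —, 59, 896, —, 353, 717]
Lookup 59: h=5, probe 5,6,2 → found at 2.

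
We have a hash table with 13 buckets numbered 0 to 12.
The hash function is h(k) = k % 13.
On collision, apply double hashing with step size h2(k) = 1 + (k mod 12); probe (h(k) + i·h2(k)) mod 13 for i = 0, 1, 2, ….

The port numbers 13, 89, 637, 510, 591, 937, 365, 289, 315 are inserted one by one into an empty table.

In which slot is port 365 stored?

7

Insert 13: h=0, slot 0 empty -> index 0.
Insert 89: h=11, slot 11 empty -> index 11.
Insert 637: h=0, h2=2, slot 0 occupied -> index 2.
Insert 510: h=3, slot 3 empty -> index 3.
Insert 591: h=6, slot 6 empty -> index 6.
Insert 937: h=1, slot 1 empty -> index 1.
Insert 365: h=1, h2=6, slot 1 occupied -> index 7.
Insert 289: h=3, h2=2, slot 3 occupied -> index 5.
Insert 315: h=3, h2=4, slots 3,7,11,2,6 occupied -> index 10.
Table: [13, 937, 637, 510, ., 289, 591, 365, ., ., 315, 89, .]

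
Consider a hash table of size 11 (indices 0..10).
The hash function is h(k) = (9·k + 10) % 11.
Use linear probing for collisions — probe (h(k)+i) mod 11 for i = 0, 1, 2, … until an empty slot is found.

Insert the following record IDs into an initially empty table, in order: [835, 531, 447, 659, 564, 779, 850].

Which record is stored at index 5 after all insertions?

564

Insert 835: h=1, slot 1 empty → index 1.
Insert 531: h=4, slot 4 empty → index 4.
Insert 447: h=7, slot 7 empty → index 7.
Insert 659: h=1, slot 1 occupied → index 2.
Insert 564: h=4, slot 4 occupied → index 5.
Insert 779: h=3, slot 3 empty → index 3.
Insert 850: h=4, slots 4,5 occupied → index 6.
Table: [_, 835, 659, 779, 531, 564, 850, 447, _, _, _]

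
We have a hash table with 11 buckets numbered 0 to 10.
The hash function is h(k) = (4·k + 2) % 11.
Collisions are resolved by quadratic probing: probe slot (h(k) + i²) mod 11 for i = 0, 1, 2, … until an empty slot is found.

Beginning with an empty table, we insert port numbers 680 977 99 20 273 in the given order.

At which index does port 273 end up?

3

680: h=5 => slot 5
977: h=5, probe 5,6 => slot 6
99: h=2 => slot 2
20: h=5, probe 5,6,9 => slot 9
273: h=5, probe 5,6,9,3 => slot 3
Table: [., ., 99, 273, ., 680, 977, ., ., 20, .]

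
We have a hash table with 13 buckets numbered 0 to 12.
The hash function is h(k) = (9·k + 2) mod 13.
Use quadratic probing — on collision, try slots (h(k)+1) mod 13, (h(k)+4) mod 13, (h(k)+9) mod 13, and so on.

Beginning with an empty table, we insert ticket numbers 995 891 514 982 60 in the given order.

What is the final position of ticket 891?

1

995 hashes to 0; slot 0 is free → place at 0.
891 hashes to 0; 0 taken → place at 1.
514 hashes to 0; 0,1 taken → place at 4.
982 hashes to 0; 0,1,4 taken → place at 9.
60 hashes to 9; 9 taken → place at 10.
Table: [995, 891, —, —, 514, —, —, —, —, 982, 60, —, —]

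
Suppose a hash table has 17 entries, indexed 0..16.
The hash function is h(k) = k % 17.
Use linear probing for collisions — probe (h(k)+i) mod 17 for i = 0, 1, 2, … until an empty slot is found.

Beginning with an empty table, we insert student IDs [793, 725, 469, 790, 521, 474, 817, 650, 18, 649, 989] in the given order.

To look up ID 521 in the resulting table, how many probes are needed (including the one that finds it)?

793 hashes to 11; slot 11 is free → place at 11.
725 hashes to 11; 11 taken → place at 12.
469 hashes to 10; slot 10 is free → place at 10.
790 hashes to 8; slot 8 is free → place at 8.
521 hashes to 11; 11,12 taken → place at 13.
474 hashes to 15; slot 15 is free → place at 15.
817 hashes to 1; slot 1 is free → place at 1.
650 hashes to 4; slot 4 is free → place at 4.
18 hashes to 1; 1 taken → place at 2.
649 hashes to 3; slot 3 is free → place at 3.
989 hashes to 3; 3,4 taken → place at 5.
Table: [—, 817, 18, 649, 650, 989, —, —, 790, —, 469, 793, 725, 521, —, 474, —]
Lookup 521: h=11, probe 11,12,13 → found at 13.

3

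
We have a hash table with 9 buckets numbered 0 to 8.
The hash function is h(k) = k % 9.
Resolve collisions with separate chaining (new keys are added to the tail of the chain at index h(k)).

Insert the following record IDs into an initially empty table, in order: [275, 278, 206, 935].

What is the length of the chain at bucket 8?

3

275 -> bucket 5
278 -> bucket 8
206 -> bucket 8 (collision)
935 -> bucket 8 (collision)
Final buckets:
0: .
1: .
2: .
3: .
4: .
5: 275
6: .
7: .
8: 278 -> 206 -> 935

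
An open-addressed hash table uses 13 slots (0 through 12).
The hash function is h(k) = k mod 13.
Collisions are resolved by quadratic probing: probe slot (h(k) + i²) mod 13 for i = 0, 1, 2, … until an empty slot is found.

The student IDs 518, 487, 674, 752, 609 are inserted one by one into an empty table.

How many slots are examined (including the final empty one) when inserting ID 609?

4

Insert 518: h=11, slot 11 empty → index 11.
Insert 487: h=6, slot 6 empty → index 6.
Insert 674: h=11, slot 11 occupied → index 12.
Insert 752: h=11, slots 11,12 occupied → index 2.
Insert 609: h=11, slots 11,12,2 occupied → index 7.
Table: [_, _, 752, _, _, _, 487, 609, _, _, _, 518, 674]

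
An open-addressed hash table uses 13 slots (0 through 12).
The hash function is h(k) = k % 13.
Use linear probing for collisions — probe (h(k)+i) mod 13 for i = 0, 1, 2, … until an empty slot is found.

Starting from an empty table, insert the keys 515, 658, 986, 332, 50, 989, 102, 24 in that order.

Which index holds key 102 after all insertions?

0

515: h=8 => slot 8
658: h=8, probe 8,9 => slot 9
986: h=11 => slot 11
332: h=7 => slot 7
50: h=11, probe 11,12 => slot 12
989: h=1 => slot 1
102: h=11, probe 11,12,0 => slot 0
24: h=11, probe 11,12,0,1,2 => slot 2
Table: [102, 989, 24, ., ., ., ., 332, 515, 658, ., 986, 50]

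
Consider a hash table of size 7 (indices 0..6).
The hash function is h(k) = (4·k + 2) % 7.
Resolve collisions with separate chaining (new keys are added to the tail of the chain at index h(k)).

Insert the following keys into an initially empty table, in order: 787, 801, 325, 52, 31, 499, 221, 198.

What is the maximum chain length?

5

787 -> bucket 0
801 -> bucket 0 (collision)
325 -> bucket 0 (collision)
52 -> bucket 0 (collision)
31 -> bucket 0 (collision)
499 -> bucket 3
221 -> bucket 4
198 -> bucket 3 (collision)
Final buckets:
0: 787 -> 801 -> 325 -> 52 -> 31
1: —
2: —
3: 499 -> 198
4: 221
5: —
6: —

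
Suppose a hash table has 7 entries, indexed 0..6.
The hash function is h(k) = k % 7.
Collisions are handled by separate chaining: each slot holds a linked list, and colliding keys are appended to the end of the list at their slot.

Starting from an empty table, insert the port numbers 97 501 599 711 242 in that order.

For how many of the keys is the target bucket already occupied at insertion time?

3

97 -> bucket 6
501 -> bucket 4
599 -> bucket 4 (collision)
711 -> bucket 4 (collision)
242 -> bucket 4 (collision)
Final buckets:
0: _
1: _
2: _
3: _
4: 501 -> 599 -> 711 -> 242
5: _
6: 97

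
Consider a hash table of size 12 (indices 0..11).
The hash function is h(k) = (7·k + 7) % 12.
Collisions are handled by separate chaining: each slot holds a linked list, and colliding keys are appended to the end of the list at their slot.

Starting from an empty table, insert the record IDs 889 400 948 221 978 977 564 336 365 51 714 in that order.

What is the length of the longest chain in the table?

3

Insert 889: h=2, bucket 2 empty -> new chain.
Insert 400: h=11, bucket 11 empty -> new chain.
Insert 948: h=7, bucket 7 empty -> new chain.
Insert 221: h=6, bucket 6 empty -> new chain.
Insert 978: h=1, bucket 1 empty -> new chain.
Insert 977: h=6, bucket 6 nonempty -> append to chain.
Insert 564: h=7, bucket 7 nonempty -> append to chain.
Insert 336: h=7, bucket 7 nonempty -> append to chain.
Insert 365: h=6, bucket 6 nonempty -> append to chain.
Insert 51: h=4, bucket 4 empty -> new chain.
Insert 714: h=1, bucket 1 nonempty -> append to chain.
Final buckets:
0: _
1: 978 -> 714
2: 889
3: _
4: 51
5: _
6: 221 -> 977 -> 365
7: 948 -> 564 -> 336
8: _
9: _
10: _
11: 400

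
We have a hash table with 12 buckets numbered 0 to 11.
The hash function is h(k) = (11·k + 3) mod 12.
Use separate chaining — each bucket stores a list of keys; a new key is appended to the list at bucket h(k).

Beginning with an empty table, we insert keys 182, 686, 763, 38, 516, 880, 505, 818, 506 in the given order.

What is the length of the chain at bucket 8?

1

182 → bucket 1
686 → bucket 1 (collision)
763 → bucket 8
38 → bucket 1 (collision)
516 → bucket 3
880 → bucket 11
505 → bucket 2
818 → bucket 1 (collision)
506 → bucket 1 (collision)
Final buckets:
0: -
1: 182 -> 686 -> 38 -> 818 -> 506
2: 505
3: 516
4: -
5: -
6: -
7: -
8: 763
9: -
10: -
11: 880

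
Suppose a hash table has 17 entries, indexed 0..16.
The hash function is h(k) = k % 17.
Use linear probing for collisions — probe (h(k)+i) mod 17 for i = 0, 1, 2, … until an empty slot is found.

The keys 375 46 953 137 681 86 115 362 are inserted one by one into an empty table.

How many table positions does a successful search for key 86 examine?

5

Insert 375: h=1, slot 1 empty -> index 1.
Insert 46: h=12, slot 12 empty -> index 12.
Insert 953: h=1, slot 1 occupied -> index 2.
Insert 137: h=1, slots 1,2 occupied -> index 3.
Insert 681: h=1, slots 1,2,3 occupied -> index 4.
Insert 86: h=1, slots 1,2,3,4 occupied -> index 5.
Insert 115: h=13, slot 13 empty -> index 13.
Insert 362: h=5, slot 5 occupied -> index 6.
Table: [∅, 375, 953, 137, 681, 86, 362, ∅, ∅, ∅, ∅, ∅, 46, 115, ∅, ∅, ∅]
Lookup 86: h=1, probe 1,2,3,4,5 → found at 5.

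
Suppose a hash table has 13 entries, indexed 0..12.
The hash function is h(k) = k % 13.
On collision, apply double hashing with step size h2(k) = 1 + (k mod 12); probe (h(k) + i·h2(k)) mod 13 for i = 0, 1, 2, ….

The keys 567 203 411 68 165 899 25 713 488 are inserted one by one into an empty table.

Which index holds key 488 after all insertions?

4

567 hashes to 8; slot 8 is free -> place at 8.
203 hashes to 8, h2=12; 8 taken -> place at 7.
411 hashes to 8, h2=4; 8 taken -> place at 12.
68 hashes to 3; slot 3 is free -> place at 3.
165 hashes to 9; slot 9 is free -> place at 9.
899 hashes to 2; slot 2 is free -> place at 2.
25 hashes to 12, h2=2; 12 taken -> place at 1.
713 hashes to 11; slot 11 is free -> place at 11.
488 hashes to 7, h2=9; 7,3,12,8 taken -> place at 4.
Table: [., 25, 899, 68, 488, ., ., 203, 567, 165, ., 713, 411]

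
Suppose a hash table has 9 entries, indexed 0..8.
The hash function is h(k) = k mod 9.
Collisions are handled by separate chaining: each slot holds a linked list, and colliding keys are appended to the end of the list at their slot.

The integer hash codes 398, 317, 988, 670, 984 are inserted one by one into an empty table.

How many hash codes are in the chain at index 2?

2

Insert 398: h=2, bucket 2 empty -> new chain.
Insert 317: h=2, bucket 2 nonempty -> append to chain.
Insert 988: h=7, bucket 7 empty -> new chain.
Insert 670: h=4, bucket 4 empty -> new chain.
Insert 984: h=3, bucket 3 empty -> new chain.
Final buckets:
0: _
1: _
2: 398 -> 317
3: 984
4: 670
5: _
6: _
7: 988
8: _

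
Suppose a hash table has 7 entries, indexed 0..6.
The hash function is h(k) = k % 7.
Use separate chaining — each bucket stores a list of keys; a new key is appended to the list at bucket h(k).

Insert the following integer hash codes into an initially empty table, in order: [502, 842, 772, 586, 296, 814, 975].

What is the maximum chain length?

5

502 -> bucket 5
842 -> bucket 2
772 -> bucket 2 (collision)
586 -> bucket 5 (collision)
296 -> bucket 2 (collision)
814 -> bucket 2 (collision)
975 -> bucket 2 (collision)
Final buckets:
0: ∅
1: ∅
2: 842 -> 772 -> 296 -> 814 -> 975
3: ∅
4: ∅
5: 502 -> 586
6: ∅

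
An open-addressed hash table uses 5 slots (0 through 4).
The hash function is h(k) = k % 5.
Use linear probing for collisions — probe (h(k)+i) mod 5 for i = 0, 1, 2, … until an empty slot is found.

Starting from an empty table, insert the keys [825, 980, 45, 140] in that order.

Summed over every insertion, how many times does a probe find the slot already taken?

Insert 825: h=0, slot 0 empty → index 0.
Insert 980: h=0, slot 0 occupied → index 1.
Insert 45: h=0, slots 0,1 occupied → index 2.
Insert 140: h=0, slots 0,1,2 occupied → index 3.
Table: [825, 980, 45, 140, —]

6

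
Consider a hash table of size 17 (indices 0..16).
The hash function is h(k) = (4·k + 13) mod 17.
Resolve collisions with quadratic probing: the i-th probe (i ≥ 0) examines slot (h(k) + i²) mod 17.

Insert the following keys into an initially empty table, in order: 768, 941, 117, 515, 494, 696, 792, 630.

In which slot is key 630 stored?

1

768: h=8 -> slot 8
941: h=3 -> slot 3
117: h=5 -> slot 5
515: h=16 -> slot 16
494: h=0 -> slot 0
696: h=9 -> slot 9
792: h=2 -> slot 2
630: h=0, probe 0,1 -> slot 1
Table: [494, 630, 792, 941, _, 117, _, _, 768, 696, _, _, _, _, _, _, 515]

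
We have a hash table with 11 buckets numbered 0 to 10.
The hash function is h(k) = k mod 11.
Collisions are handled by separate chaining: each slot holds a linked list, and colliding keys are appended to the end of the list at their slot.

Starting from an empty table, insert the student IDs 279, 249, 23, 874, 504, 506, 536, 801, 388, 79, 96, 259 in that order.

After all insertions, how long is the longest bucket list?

279 → bucket 4
249 → bucket 7
23 → bucket 1
874 → bucket 5
504 → bucket 9
506 → bucket 0
536 → bucket 8
801 → bucket 9 (collision)
388 → bucket 3
79 → bucket 2
96 → bucket 8 (collision)
259 → bucket 6
Final buckets:
0: 506
1: 23
2: 79
3: 388
4: 279
5: 874
6: 259
7: 249
8: 536 -> 96
9: 504 -> 801
10: .

2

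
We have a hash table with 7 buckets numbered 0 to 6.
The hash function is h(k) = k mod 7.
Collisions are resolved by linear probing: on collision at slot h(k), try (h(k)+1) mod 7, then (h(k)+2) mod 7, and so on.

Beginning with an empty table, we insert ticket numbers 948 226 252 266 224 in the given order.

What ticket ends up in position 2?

226

948: h=3 => slot 3
226: h=2 => slot 2
252: h=0 => slot 0
266: h=0, probe 0,1 => slot 1
224: h=0, probe 0,1,2,3,4 => slot 4
Table: [252, 266, 226, 948, 224, ., .]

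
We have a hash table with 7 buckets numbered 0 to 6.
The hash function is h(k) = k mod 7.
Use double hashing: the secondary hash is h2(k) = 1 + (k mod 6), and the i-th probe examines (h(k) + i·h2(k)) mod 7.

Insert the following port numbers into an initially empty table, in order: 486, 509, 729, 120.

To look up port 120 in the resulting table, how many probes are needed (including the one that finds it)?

486 hashes to 3; slot 3 is free -> place at 3.
509 hashes to 5; slot 5 is free -> place at 5.
729 hashes to 1; slot 1 is free -> place at 1.
120 hashes to 1, h2=1; 1 taken -> place at 2.
Table: [-, 729, 120, 486, -, 509, -]
Lookup 120: h=1, h2=1, probe 1,2 → found at 2.

2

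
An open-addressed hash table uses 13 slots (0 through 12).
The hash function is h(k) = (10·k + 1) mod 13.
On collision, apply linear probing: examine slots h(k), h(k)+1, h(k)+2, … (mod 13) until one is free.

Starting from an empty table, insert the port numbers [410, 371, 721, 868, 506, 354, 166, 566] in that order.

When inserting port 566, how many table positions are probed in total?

3

Insert 410: h=6, slot 6 empty → index 6.
Insert 371: h=6, slot 6 occupied → index 7.
Insert 721: h=9, slot 9 empty → index 9.
Insert 868: h=10, slot 10 empty → index 10.
Insert 506: h=4, slot 4 empty → index 4.
Insert 354: h=5, slot 5 empty → index 5.
Insert 166: h=10, slot 10 occupied → index 11.
Insert 566: h=6, slots 6,7 occupied → index 8.
Table: [∅, ∅, ∅, ∅, 506, 354, 410, 371, 566, 721, 868, 166, ∅]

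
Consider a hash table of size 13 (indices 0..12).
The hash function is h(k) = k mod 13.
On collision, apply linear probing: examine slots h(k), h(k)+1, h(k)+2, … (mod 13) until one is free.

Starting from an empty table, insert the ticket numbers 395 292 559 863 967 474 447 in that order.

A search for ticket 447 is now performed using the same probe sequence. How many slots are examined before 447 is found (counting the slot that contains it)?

6

395 hashes to 5; slot 5 is free -> place at 5.
292 hashes to 6; slot 6 is free -> place at 6.
559 hashes to 0; slot 0 is free -> place at 0.
863 hashes to 5; 5,6 taken -> place at 7.
967 hashes to 5; 5,6,7 taken -> place at 8.
474 hashes to 6; 6,7,8 taken -> place at 9.
447 hashes to 5; 5,6,7,8,9 taken -> place at 10.
Table: [559, ., ., ., ., 395, 292, 863, 967, 474, 447, ., .]
Lookup 447: h=5, probe 5,6,7,8,9,10 → found at 10.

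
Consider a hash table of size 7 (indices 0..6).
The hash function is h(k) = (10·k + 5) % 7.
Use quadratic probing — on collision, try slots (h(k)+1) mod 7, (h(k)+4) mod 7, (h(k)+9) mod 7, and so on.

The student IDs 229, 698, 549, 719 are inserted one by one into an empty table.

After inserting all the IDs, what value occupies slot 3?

719

229 hashes to 6; slot 6 is free → place at 6.
698 hashes to 6; 6 taken → place at 0.
549 hashes to 0; 0 taken → place at 1.
719 hashes to 6; 6,0 taken → place at 3.
Table: [698, 549, -, 719, -, -, 229]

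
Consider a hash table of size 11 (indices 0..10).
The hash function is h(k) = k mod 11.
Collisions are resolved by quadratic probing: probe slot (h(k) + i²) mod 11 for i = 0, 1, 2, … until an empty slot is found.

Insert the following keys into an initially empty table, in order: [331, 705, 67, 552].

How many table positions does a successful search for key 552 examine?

2

Insert 331: h=1, slot 1 empty => index 1.
Insert 705: h=1, slot 1 occupied => index 2.
Insert 67: h=1, slots 1,2 occupied => index 5.
Insert 552: h=2, slot 2 occupied => index 3.
Table: [_, 331, 705, 552, _, 67, _, _, _, _, _]
Lookup 552: h=2, probe 2,3 → found at 3.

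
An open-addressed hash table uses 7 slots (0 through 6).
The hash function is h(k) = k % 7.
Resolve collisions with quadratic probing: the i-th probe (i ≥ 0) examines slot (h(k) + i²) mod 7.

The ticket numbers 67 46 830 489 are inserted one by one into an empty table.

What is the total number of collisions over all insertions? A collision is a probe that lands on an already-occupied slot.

3

Insert 67: h=4, slot 4 empty -> index 4.
Insert 46: h=4, slot 4 occupied -> index 5.
Insert 830: h=4, slots 4,5 occupied -> index 1.
Insert 489: h=6, slot 6 empty -> index 6.
Table: [., 830, ., ., 67, 46, 489]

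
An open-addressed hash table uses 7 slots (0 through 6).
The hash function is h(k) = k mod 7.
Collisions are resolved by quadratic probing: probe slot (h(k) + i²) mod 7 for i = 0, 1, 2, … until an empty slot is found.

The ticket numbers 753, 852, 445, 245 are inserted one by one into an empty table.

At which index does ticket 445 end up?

1

753 hashes to 4; slot 4 is free -> place at 4.
852 hashes to 5; slot 5 is free -> place at 5.
445 hashes to 4; 4,5 taken -> place at 1.
245 hashes to 0; slot 0 is free -> place at 0.
Table: [245, 445, ∅, ∅, 753, 852, ∅]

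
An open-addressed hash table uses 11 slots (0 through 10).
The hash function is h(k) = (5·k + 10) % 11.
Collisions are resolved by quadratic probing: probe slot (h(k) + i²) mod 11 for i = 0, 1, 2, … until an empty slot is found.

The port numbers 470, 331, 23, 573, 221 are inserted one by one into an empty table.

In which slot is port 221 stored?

Insert 470: h=6, slot 6 empty -> index 6.
Insert 331: h=4, slot 4 empty -> index 4.
Insert 23: h=4, slot 4 occupied -> index 5.
Insert 573: h=4, slots 4,5 occupied -> index 8.
Insert 221: h=4, slots 4,5,8 occupied -> index 2.
Table: [∅, ∅, 221, ∅, 331, 23, 470, ∅, 573, ∅, ∅]

2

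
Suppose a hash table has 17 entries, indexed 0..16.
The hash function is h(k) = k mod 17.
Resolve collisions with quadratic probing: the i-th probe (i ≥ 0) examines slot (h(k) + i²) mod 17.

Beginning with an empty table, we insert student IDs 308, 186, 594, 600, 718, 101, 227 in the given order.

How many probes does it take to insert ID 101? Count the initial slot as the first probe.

3

308: h=2 → slot 2
186: h=16 → slot 16
594: h=16, probe 16,0 → slot 0
600: h=5 → slot 5
718: h=4 → slot 4
101: h=16, probe 16,0,3 → slot 3
227: h=6 → slot 6
Table: [594, —, 308, 101, 718, 600, 227, —, —, —, —, —, —, —, —, —, 186]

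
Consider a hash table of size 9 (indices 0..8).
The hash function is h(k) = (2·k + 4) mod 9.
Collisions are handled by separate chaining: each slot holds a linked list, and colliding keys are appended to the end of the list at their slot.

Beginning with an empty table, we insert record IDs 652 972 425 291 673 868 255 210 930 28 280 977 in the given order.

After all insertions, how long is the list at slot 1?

Insert 652: h=3, bucket 3 empty → new chain.
Insert 972: h=4, bucket 4 empty → new chain.
Insert 425: h=8, bucket 8 empty → new chain.
Insert 291: h=1, bucket 1 empty → new chain.
Insert 673: h=0, bucket 0 empty → new chain.
Insert 868: h=3, bucket 3 nonempty → append to chain.
Insert 255: h=1, bucket 1 nonempty → append to chain.
Insert 210: h=1, bucket 1 nonempty → append to chain.
Insert 930: h=1, bucket 1 nonempty → append to chain.
Insert 28: h=6, bucket 6 empty → new chain.
Insert 280: h=6, bucket 6 nonempty → append to chain.
Insert 977: h=5, bucket 5 empty → new chain.
Final buckets:
0: 673
1: 291 -> 255 -> 210 -> 930
2: .
3: 652 -> 868
4: 972
5: 977
6: 28 -> 280
7: .
8: 425

4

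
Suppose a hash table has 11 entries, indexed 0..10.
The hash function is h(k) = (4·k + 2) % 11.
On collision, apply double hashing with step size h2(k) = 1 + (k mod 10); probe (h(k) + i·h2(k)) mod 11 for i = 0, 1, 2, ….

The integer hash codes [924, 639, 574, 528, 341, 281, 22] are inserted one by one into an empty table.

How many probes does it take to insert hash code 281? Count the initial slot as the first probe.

3

924: h=2 => slot 2
639: h=6 => slot 6
574: h=10 => slot 10
528: h=2, h2=9, probe 2,0 => slot 0
341: h=2, h2=2, probe 2,4 => slot 4
281: h=4, h2=2, probe 4,6,8 => slot 8
22: h=2, h2=3, probe 2,5 => slot 5
Table: [528, ∅, 924, ∅, 341, 22, 639, ∅, 281, ∅, 574]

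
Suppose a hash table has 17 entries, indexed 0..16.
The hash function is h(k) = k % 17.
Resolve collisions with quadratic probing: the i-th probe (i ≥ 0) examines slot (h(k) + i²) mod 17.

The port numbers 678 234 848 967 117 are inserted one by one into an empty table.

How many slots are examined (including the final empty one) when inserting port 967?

678: h=15 => slot 15
234: h=13 => slot 13
848: h=15, probe 15,16 => slot 16
967: h=15, probe 15,16,2 => slot 2
117: h=15, probe 15,16,2,7 => slot 7
Table: [∅, ∅, 967, ∅, ∅, ∅, ∅, 117, ∅, ∅, ∅, ∅, ∅, 234, ∅, 678, 848]

3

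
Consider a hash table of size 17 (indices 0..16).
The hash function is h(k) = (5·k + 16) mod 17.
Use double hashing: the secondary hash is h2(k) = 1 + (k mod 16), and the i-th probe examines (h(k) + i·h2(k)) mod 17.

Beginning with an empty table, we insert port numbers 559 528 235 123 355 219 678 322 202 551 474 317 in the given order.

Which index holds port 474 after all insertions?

5

Insert 559: h=6, slot 6 empty → index 6.
Insert 528: h=4, slot 4 empty → index 4.
Insert 235: h=1, slot 1 empty → index 1.
Insert 123: h=2, slot 2 empty → index 2.
Insert 355: h=6, h2=4, slot 6 occupied → index 10.
Insert 219: h=6, h2=12, slots 6,1 occupied → index 13.
Insert 678: h=6, h2=7, slots 6,13 occupied → index 3.
Insert 322: h=11, slot 11 empty → index 11.
Insert 202: h=6, h2=11, slot 6 occupied → index 0.
Insert 551: h=0, h2=8, slot 0 occupied → index 8.
Insert 474: h=6, h2=11, slots 6,0,11 occupied → index 5.
Insert 317: h=3, h2=14, slots 3,0 occupied → index 14.
Table: [202, 235, 123, 678, 528, 474, 559, ∅, 551, ∅, 355, 322, ∅, 219, 317, ∅, ∅]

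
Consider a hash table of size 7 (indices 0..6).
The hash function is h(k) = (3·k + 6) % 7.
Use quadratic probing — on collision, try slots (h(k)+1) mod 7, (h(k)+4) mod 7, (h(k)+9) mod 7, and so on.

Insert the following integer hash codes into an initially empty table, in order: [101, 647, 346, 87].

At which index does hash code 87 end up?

Insert 101: h=1, slot 1 empty -> index 1.
Insert 647: h=1, slot 1 occupied -> index 2.
Insert 346: h=1, slots 1,2 occupied -> index 5.
Insert 87: h=1, slots 1,2,5 occupied -> index 3.
Table: [_, 101, 647, 87, _, 346, _]

3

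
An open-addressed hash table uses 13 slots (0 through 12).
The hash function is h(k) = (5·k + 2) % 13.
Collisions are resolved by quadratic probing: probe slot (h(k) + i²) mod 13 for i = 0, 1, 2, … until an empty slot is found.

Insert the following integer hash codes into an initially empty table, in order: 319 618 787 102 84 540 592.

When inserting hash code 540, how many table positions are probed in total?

319 hashes to 11; slot 11 is free → place at 11.
618 hashes to 11; 11 taken → place at 12.
787 hashes to 11; 11,12 taken → place at 2.
102 hashes to 5; slot 5 is free → place at 5.
84 hashes to 6; slot 6 is free → place at 6.
540 hashes to 11; 11,12,2 taken → place at 7.
592 hashes to 11; 11,12,2,7 taken → place at 1.
Table: [., 592, 787, ., ., 102, 84, 540, ., ., ., 319, 618]

4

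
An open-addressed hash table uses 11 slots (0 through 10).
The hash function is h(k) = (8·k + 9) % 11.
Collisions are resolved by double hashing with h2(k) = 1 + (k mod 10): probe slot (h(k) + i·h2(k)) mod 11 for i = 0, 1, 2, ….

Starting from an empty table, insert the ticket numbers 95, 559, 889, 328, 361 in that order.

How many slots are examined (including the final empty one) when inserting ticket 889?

95 hashes to 10; slot 10 is free -> place at 10.
559 hashes to 4; slot 4 is free -> place at 4.
889 hashes to 4, h2=10; 4 taken -> place at 3.
328 hashes to 4, h2=9; 4 taken -> place at 2.
361 hashes to 4, h2=2; 4 taken -> place at 6.
Table: [_, _, 328, 889, 559, _, 361, _, _, _, 95]

2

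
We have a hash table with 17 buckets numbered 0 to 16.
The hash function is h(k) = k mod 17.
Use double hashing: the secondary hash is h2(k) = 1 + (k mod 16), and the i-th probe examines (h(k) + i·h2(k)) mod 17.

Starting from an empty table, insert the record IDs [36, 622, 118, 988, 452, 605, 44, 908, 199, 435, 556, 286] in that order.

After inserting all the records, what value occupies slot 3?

36 hashes to 2; slot 2 is free -> place at 2.
622 hashes to 10; slot 10 is free -> place at 10.
118 hashes to 16; slot 16 is free -> place at 16.
988 hashes to 2, h2=13; 2 taken -> place at 15.
452 hashes to 10, h2=5; 10,15 taken -> place at 3.
605 hashes to 10, h2=14; 10 taken -> place at 7.
44 hashes to 10, h2=13; 10 taken -> place at 6.
908 hashes to 7, h2=13; 7,3,16 taken -> place at 12.
199 hashes to 12, h2=8; 12,3 taken -> place at 11.
435 hashes to 10, h2=4; 10 taken -> place at 14.
556 hashes to 12, h2=13; 12 taken -> place at 8.
286 hashes to 14, h2=15; 14,12,10,8,6 taken -> place at 4.
Table: [_, _, 36, 452, 286, _, 44, 605, 556, _, 622, 199, 908, _, 435, 988, 118]

452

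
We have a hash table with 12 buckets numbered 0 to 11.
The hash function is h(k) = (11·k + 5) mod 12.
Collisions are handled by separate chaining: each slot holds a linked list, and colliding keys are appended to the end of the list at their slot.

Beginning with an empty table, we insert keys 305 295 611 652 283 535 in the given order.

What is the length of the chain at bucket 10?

Insert 305: h=0, bucket 0 empty → new chain.
Insert 295: h=10, bucket 10 empty → new chain.
Insert 611: h=6, bucket 6 empty → new chain.
Insert 652: h=1, bucket 1 empty → new chain.
Insert 283: h=10, bucket 10 nonempty → append to chain.
Insert 535: h=10, bucket 10 nonempty → append to chain.
Final buckets:
0: 305
1: 652
2: -
3: -
4: -
5: -
6: 611
7: -
8: -
9: -
10: 295 -> 283 -> 535
11: -

3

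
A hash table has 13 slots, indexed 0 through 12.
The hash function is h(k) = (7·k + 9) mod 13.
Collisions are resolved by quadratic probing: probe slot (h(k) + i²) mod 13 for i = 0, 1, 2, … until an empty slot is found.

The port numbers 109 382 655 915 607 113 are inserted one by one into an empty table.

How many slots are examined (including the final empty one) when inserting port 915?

4

Insert 109: h=5, slot 5 empty → index 5.
Insert 382: h=5, slot 5 occupied → index 6.
Insert 655: h=5, slots 5,6 occupied → index 9.
Insert 915: h=5, slots 5,6,9 occupied → index 1.
Insert 607: h=7, slot 7 empty → index 7.
Insert 113: h=7, slot 7 occupied → index 8.
Table: [_, 915, _, _, _, 109, 382, 607, 113, 655, _, _, _]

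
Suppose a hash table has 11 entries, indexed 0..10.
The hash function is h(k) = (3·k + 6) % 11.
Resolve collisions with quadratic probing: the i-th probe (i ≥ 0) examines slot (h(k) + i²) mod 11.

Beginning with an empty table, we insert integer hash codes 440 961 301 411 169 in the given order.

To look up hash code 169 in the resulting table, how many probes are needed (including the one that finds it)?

4

440: h=6 => slot 6
961: h=7 => slot 7
301: h=7, probe 7,8 => slot 8
411: h=7, probe 7,8,0 => slot 0
169: h=7, probe 7,8,0,5 => slot 5
Table: [411, ., ., ., ., 169, 440, 961, 301, ., .]
Lookup 169: h=7, probe 7,8,0,5 → found at 5.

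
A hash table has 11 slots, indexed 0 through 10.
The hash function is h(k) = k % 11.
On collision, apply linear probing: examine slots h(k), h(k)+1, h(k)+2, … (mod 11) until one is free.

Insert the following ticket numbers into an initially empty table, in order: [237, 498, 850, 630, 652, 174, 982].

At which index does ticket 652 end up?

Insert 237: h=6, slot 6 empty -> index 6.
Insert 498: h=3, slot 3 empty -> index 3.
Insert 850: h=3, slot 3 occupied -> index 4.
Insert 630: h=3, slots 3,4 occupied -> index 5.
Insert 652: h=3, slots 3,4,5,6 occupied -> index 7.
Insert 174: h=9, slot 9 empty -> index 9.
Insert 982: h=3, slots 3,4,5,6,7 occupied -> index 8.
Table: [∅, ∅, ∅, 498, 850, 630, 237, 652, 982, 174, ∅]

7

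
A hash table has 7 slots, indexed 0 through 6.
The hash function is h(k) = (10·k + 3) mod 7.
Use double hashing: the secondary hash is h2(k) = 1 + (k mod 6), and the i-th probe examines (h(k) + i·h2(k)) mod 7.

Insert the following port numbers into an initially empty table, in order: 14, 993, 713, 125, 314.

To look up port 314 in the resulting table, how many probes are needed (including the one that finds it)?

4

14 hashes to 3; slot 3 is free => place at 3.
993 hashes to 0; slot 0 is free => place at 0.
713 hashes to 0, h2=6; 0 taken => place at 6.
125 hashes to 0, h2=6; 0,6 taken => place at 5.
314 hashes to 0, h2=3; 0,3,6 taken => place at 2.
Table: [993, _, 314, 14, _, 125, 713]
Lookup 314: h=0, h2=3, probe 0,3,6,2 → found at 2.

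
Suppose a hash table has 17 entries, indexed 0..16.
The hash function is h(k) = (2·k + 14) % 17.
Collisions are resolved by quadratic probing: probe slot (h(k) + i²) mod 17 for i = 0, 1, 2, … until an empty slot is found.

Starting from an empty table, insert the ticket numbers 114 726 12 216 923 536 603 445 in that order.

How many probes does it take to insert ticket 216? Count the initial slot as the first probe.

4

114: h=4 -> slot 4
726: h=4, probe 4,5 -> slot 5
12: h=4, probe 4,5,8 -> slot 8
216: h=4, probe 4,5,8,13 -> slot 13
923: h=7 -> slot 7
536: h=15 -> slot 15
603: h=13, probe 13,14 -> slot 14
445: h=3 -> slot 3
Table: [., ., ., 445, 114, 726, ., 923, 12, ., ., ., ., 216, 603, 536, .]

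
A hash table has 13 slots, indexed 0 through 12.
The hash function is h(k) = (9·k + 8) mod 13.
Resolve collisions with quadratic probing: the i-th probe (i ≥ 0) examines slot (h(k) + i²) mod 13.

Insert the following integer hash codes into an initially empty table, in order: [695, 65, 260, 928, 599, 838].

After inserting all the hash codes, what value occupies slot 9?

695 hashes to 10; slot 10 is free → place at 10.
65 hashes to 8; slot 8 is free → place at 8.
260 hashes to 8; 8 taken → place at 9.
928 hashes to 1; slot 1 is free → place at 1.
599 hashes to 4; slot 4 is free → place at 4.
838 hashes to 10; 10 taken → place at 11.
Table: [_, 928, _, _, 599, _, _, _, 65, 260, 695, 838, _]

260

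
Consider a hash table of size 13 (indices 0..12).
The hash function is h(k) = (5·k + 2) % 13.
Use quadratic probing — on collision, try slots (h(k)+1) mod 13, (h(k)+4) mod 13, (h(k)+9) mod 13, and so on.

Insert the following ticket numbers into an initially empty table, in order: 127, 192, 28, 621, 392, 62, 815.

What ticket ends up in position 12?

28

127: h=0 → slot 0
192: h=0, probe 0,1 → slot 1
28: h=12 → slot 12
621: h=0, probe 0,1,4 → slot 4
392: h=12, probe 12,0,3 → slot 3
62: h=0, probe 0,1,4,9 → slot 9
815: h=8 → slot 8
Table: [127, 192, _, 392, 621, _, _, _, 815, 62, _, _, 28]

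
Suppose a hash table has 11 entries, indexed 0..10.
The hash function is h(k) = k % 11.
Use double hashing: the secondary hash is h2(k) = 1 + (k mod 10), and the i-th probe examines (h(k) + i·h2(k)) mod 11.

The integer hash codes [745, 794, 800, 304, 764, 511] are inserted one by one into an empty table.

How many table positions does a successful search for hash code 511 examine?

4

745 hashes to 8; slot 8 is free => place at 8.
794 hashes to 2; slot 2 is free => place at 2.
800 hashes to 8, h2=1; 8 taken => place at 9.
304 hashes to 7; slot 7 is free => place at 7.
764 hashes to 5; slot 5 is free => place at 5.
511 hashes to 5, h2=2; 5,7,9 taken => place at 0.
Table: [511, ∅, 794, ∅, ∅, 764, ∅, 304, 745, 800, ∅]
Lookup 511: h=5, h2=2, probe 5,7,9,0 → found at 0.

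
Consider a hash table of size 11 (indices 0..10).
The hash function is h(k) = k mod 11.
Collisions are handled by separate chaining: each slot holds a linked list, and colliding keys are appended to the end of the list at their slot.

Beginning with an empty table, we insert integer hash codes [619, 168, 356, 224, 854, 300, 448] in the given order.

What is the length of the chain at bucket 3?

Insert 619: h=3, bucket 3 empty → new chain.
Insert 168: h=3, bucket 3 nonempty → append to chain.
Insert 356: h=4, bucket 4 empty → new chain.
Insert 224: h=4, bucket 4 nonempty → append to chain.
Insert 854: h=7, bucket 7 empty → new chain.
Insert 300: h=3, bucket 3 nonempty → append to chain.
Insert 448: h=8, bucket 8 empty → new chain.
Final buckets:
0: -
1: -
2: -
3: 619 -> 168 -> 300
4: 356 -> 224
5: -
6: -
7: 854
8: 448
9: -
10: -

3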